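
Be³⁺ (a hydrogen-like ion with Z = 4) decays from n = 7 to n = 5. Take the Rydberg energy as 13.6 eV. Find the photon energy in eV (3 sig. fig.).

4.26 eV

The Bohr energies scale as Z², so for Z = 4: E_n = −217.6/n² eV.
E_7 = −217.6/49 = −4.441 eV and E_5 = −217.6/25 = −8.704 eV.
The photon energy is |E_7 − E_5| = 4.26 eV.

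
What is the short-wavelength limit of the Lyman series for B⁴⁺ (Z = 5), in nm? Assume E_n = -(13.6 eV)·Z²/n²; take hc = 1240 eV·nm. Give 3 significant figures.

3.65 nm

The Lyman series has lower level n_f = 1; the series limit corresponds to n_i → ∞.
ΔE_max = 13.6 × 25 / 1² = 340.0 eV.
λ_min = 1240 / 340.0 = 3.65 nm.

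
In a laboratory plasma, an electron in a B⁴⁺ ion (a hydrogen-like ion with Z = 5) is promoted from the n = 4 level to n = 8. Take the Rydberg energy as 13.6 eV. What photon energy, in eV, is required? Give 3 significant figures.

15.9 eV

The Bohr energies scale as Z², so for Z = 5: E_n = −340.0/n² eV.
E_8 = −340.0/64 = −5.313 eV and E_4 = −340.0/16 = −21.25 eV.
The photon energy is |E_8 − E_4| = 15.9 eV.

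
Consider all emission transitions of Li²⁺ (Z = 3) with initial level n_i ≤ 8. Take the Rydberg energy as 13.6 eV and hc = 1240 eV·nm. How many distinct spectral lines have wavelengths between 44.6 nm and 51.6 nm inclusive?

2

Enumerate all n_i → n_f pairs with 1 ≤ n_f < n_i ≤ 8 and compute λ = 1240 / [13.6·9·(1/n_f² − 1/n_i²)].
Lines falling in [44.6, 51.6] nm: 6→2 (45.59 nm), 5→2 (48.24 nm).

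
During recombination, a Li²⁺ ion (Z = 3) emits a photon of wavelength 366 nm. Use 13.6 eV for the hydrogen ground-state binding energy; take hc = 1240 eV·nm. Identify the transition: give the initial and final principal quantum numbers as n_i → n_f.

The photon energy is ΔE = hc/λ = 1240 / 366 = 3.388 eV.
With Z = 3, ΔE = 122.4 × (1/n_f² − 1/n_i²), so 1/n_f² − 1/n_i² = 0.02768.
Trying n_f = 5 gives 1/n_i² = 0.01232, i.e. n_i ≈ 9; this pair matches.

n_i = 9, n_f = 5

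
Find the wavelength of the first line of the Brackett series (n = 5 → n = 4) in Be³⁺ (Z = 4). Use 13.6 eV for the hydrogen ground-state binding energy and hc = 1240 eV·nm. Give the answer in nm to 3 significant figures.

The Brackett series terminates on n_f = 4; the first line has n_i = 4+1 = 5.
ΔE = 217.6 × (1/4² − 1/5²) = 4.896 eV.
λ = 1240 / 4.896 = 253 nm.

253 nm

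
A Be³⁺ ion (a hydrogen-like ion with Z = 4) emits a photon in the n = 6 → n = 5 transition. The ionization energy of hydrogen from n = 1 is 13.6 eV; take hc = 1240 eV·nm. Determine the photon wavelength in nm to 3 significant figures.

466 nm

For Z = 4 the level energies scale as Z², so the effective Rydberg energy is 13.6 × 16 = 217.6 eV.
ΔE = 217.6 × (1/5² − 1/6²) = 217.6 × 0.01222 = 2.660 eV.
λ = hc/ΔE = 1240 / 2.660 = 466 nm.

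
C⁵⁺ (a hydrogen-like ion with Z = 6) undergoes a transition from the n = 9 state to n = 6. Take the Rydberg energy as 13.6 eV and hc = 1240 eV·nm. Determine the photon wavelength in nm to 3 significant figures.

164 nm

For Z = 6 the level energies scale as Z², so the effective Rydberg energy is 13.6 × 36 = 489.6 eV.
ΔE = 489.6 × (1/6² − 1/9²) = 489.6 × 0.01543 = 7.556 eV.
λ = hc/ΔE = 1240 / 7.556 = 164 nm.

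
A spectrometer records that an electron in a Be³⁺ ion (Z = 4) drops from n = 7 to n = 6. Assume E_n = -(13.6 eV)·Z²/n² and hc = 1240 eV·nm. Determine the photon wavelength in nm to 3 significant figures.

773 nm

For Z = 4 the level energies scale as Z², so the effective Rydberg energy is 13.6 × 16 = 217.6 eV.
ΔE = 217.6 × (1/6² − 1/7²) = 217.6 × 0.007370 = 1.604 eV.
λ = hc/ΔE = 1240 / 1.604 = 773 nm.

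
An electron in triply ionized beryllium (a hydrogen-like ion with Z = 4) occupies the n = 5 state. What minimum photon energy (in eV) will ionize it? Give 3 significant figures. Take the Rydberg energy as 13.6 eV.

E_n = −13.6 Z²/n² = −217.6/n² eV for Z = 4.
E_5 = −217.6/25 = −8.70 eV, so ionization (to E = 0) requires 8.70 eV.

8.70 eV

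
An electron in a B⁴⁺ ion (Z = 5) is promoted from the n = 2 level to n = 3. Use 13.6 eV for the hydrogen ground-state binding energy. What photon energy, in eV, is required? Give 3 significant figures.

The Bohr energies scale as Z², so for Z = 5: E_n = −340.0/n² eV.
E_3 = −340.0/9 = −37.78 eV and E_2 = −340.0/4 = −85.00 eV.
The photon energy is |E_3 − E_2| = 47.2 eV.

47.2 eV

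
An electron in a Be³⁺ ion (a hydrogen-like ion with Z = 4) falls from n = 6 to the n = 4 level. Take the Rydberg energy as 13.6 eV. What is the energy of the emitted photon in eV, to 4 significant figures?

7.556 eV

The Bohr energies scale as Z², so for Z = 4: E_n = −217.6/n² eV.
E_6 = −217.6/36 = −6.044 eV and E_4 = −217.6/16 = −13.60 eV.
The photon energy is |E_6 − E_4| = 7.556 eV.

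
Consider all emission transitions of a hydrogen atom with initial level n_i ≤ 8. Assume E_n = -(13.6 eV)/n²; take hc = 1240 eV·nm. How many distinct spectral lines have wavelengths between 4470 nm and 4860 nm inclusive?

Enumerate all n_i → n_f pairs with 1 ≤ n_f < n_i ≤ 8 and compute λ = 1240 / [13.6·1·(1/n_f² − 1/n_i²)].
Lines falling in [4470, 4860] nm: 7→5 (4654 nm).

1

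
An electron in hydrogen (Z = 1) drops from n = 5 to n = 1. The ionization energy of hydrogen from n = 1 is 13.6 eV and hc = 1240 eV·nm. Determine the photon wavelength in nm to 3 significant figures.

95.0 nm

ΔE = 13.60 × (1/1² − 1/5²) = 13.60 × 0.9600 = 13.06 eV.
λ = hc/ΔE = 1240 / 13.06 = 95.0 nm.
This line belongs to the Lyman series.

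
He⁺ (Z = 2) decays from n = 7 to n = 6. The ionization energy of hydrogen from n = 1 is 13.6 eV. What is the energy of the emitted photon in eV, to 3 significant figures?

The Bohr energies scale as Z², so for Z = 2: E_n = −54.40/n² eV.
E_7 = −54.40/49 = −1.110 eV and E_6 = −54.40/36 = −1.511 eV.
The photon energy is |E_7 − E_6| = 0.401 eV.

0.401 eV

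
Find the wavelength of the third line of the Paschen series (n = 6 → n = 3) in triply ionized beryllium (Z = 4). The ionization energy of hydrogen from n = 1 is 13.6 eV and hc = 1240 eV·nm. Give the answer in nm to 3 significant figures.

The Paschen series terminates on n_f = 3; the third line has n_i = 3+3 = 6.
ΔE = 217.6 × (1/3² − 1/6²) = 18.13 eV.
λ = 1240 / 18.13 = 68.4 nm.

68.4 nm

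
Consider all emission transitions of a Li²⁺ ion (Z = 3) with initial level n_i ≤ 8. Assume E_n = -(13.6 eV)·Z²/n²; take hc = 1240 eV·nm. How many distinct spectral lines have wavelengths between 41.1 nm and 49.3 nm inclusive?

Enumerate all n_i → n_f pairs with 1 ≤ n_f < n_i ≤ 8 and compute λ = 1240 / [13.6·9·(1/n_f² − 1/n_i²)].
Lines falling in [41.1, 49.3] nm: 8→2 (43.22 nm), 7→2 (44.12 nm), 6→2 (45.59 nm), 5→2 (48.24 nm).

4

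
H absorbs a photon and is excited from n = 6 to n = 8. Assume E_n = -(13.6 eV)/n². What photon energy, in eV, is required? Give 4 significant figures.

0.1653 eV

E_8 = −13.60/64 = −0.2125 eV and E_6 = −13.60/36 = −0.3778 eV.
The photon energy is |E_8 − E_6| = 0.1653 eV.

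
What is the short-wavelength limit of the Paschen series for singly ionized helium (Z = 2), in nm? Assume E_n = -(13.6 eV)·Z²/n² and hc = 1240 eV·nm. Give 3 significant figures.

205 nm

The Paschen series has lower level n_f = 3; the series limit corresponds to n_i → ∞.
ΔE_max = 13.6 × 4 / 3² = 6.044 eV.
λ_min = 1240 / 6.044 = 205 nm.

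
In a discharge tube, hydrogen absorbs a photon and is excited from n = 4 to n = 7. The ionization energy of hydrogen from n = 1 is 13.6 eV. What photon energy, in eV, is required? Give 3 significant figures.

E_7 = −13.60/49 = −0.2776 eV and E_4 = −13.60/16 = −0.8500 eV.
The photon energy is |E_7 − E_4| = 0.572 eV.

0.572 eV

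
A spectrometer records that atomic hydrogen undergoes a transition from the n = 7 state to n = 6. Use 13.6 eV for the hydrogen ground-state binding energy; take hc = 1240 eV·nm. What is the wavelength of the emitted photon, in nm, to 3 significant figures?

ΔE = 13.60 × (1/6² − 1/7²) = 13.60 × 0.007370 = 0.1002 eV.
λ = hc/ΔE = 1240 / 0.1002 = 12400 nm.

12400 nm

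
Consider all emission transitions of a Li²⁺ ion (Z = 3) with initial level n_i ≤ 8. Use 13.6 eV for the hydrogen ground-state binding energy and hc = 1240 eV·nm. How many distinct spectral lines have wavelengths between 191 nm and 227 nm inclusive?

Enumerate all n_i → n_f pairs with 1 ≤ n_f < n_i ≤ 8 and compute λ = 1240 / [13.6·9·(1/n_f² − 1/n_i²)].
Lines falling in [191, 227] nm: 4→3 (208.4 nm), 8→4 (216.1 nm).

2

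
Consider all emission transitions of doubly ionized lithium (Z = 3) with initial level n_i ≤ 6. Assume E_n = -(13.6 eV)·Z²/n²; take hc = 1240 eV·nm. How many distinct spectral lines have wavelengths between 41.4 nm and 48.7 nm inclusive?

2

Enumerate all n_i → n_f pairs with 1 ≤ n_f < n_i ≤ 6 and compute λ = 1240 / [13.6·9·(1/n_f² − 1/n_i²)].
Lines falling in [41.4, 48.7] nm: 6→2 (45.59 nm), 5→2 (48.24 nm).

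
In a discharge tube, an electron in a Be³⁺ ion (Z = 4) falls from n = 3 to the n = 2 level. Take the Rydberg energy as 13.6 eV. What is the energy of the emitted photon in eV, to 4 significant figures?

30.22 eV

The Bohr energies scale as Z², so for Z = 4: E_n = −217.6/n² eV.
E_3 = −217.6/9 = −24.18 eV and E_2 = −217.6/4 = −54.40 eV.
The photon energy is |E_3 − E_2| = 30.22 eV.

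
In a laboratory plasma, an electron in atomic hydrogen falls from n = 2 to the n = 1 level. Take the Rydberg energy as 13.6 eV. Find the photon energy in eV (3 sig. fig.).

E_2 = −13.60/4 = −3.400 eV and E_1 = −13.60/1 = −13.60 eV.
The photon energy is |E_2 − E_1| = 10.2 eV.

10.2 eV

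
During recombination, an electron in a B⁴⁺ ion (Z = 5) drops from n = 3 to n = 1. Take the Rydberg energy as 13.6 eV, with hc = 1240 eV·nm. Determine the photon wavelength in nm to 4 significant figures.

For Z = 5 the level energies scale as Z², so the effective Rydberg energy is 13.6 × 25 = 340.0 eV.
ΔE = 340.0 × (1/1² − 1/3²) = 340.0 × 0.8889 = 302.2 eV.
λ = hc/ΔE = 1240 / 302.2 = 4.103 nm.

4.103 nm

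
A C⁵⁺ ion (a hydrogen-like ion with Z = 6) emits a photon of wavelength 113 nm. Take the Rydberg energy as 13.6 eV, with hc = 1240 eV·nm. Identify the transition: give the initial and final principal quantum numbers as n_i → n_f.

The photon energy is ΔE = hc/λ = 1240 / 113 = 10.97 eV.
With Z = 6, ΔE = 489.6 × (1/n_f² − 1/n_i²), so 1/n_f² − 1/n_i² = 0.02241.
Trying n_f = 4 gives 1/n_i² = 0.04009, i.e. n_i ≈ 5; this pair matches.

n_i = 5, n_f = 4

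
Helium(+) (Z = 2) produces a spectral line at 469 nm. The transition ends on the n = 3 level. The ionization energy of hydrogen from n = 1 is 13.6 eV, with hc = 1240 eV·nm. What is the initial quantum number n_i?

The photon energy is ΔE = hc/λ = 1240 / 469 = 2.644 eV.
With Z = 2, ΔE = 54.40 × (1/n_f² − 1/n_i²), so 1/n_f² − 1/n_i² = 0.04860.
With n_f = 3: 1/n_i² = 1/9 − 0.04860 = 0.06251, so n_i ≈ 4.00.

n_i = 4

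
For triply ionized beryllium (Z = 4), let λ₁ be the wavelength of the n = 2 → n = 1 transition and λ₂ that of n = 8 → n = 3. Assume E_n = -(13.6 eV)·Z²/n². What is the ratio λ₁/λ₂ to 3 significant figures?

0.127

λ ∝ 1/ΔE ∝ 1/(1/n_f² − 1/n_i²), and the Z² and hc factors cancel in the ratio.
λ₁/λ₂ = (1/3² − 1/8²)/(1/1² − 1/2²) = 0.09549/0.7500 = 0.127.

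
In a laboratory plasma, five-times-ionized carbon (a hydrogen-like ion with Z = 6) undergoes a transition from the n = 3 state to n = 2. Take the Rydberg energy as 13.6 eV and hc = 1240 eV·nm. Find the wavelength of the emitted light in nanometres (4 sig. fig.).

18.24 nm

For Z = 6 the level energies scale as Z², so the effective Rydberg energy is 13.6 × 36 = 489.6 eV.
ΔE = 489.6 × (1/2² − 1/3²) = 489.6 × 0.1389 = 68.00 eV.
λ = hc/ΔE = 1240 / 68.00 = 18.24 nm.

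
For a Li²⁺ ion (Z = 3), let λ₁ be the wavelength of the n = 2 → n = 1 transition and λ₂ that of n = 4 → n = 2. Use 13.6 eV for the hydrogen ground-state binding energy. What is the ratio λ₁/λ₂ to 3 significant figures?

λ ∝ 1/ΔE ∝ 1/(1/n_f² − 1/n_i²), and the Z² and hc factors cancel in the ratio.
λ₁/λ₂ = (1/2² − 1/4²)/(1/1² − 1/2²) = 0.1875/0.7500 = 0.250.

0.250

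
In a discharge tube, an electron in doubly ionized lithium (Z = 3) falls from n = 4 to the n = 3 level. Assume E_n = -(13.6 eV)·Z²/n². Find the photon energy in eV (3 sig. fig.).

The Bohr energies scale as Z², so for Z = 3: E_n = −122.4/n² eV.
E_4 = −122.4/16 = −7.650 eV and E_3 = −122.4/9 = −13.60 eV.
The photon energy is |E_4 − E_3| = 5.95 eV.

5.95 eV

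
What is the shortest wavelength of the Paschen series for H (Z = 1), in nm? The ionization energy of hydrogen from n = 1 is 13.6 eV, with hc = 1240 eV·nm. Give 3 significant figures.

821 nm

The Paschen series has lower level n_f = 3; the series limit corresponds to n_i → ∞.
ΔE_max = 13.6 × 1 / 3² = 1.511 eV.
λ_min = 1240 / 1.511 = 821 nm.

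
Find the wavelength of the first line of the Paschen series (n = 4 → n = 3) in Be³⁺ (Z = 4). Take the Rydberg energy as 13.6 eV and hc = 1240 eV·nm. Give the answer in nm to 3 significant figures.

117 nm

The Paschen series terminates on n_f = 3; the first line has n_i = 3+1 = 4.
ΔE = 217.6 × (1/3² − 1/4²) = 10.58 eV.
λ = 1240 / 10.58 = 117 nm.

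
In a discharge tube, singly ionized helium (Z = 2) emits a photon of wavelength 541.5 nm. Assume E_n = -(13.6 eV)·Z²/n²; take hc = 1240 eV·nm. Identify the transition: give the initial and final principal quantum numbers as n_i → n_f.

The photon energy is ΔE = hc/λ = 1240 / 541.5 = 2.290 eV.
With Z = 2, ΔE = 54.40 × (1/n_f² − 1/n_i²), so 1/n_f² − 1/n_i² = 0.04209.
Trying n_f = 4 gives 1/n_i² = 0.02041, i.e. n_i ≈ 7; this pair matches.

n_i = 7, n_f = 4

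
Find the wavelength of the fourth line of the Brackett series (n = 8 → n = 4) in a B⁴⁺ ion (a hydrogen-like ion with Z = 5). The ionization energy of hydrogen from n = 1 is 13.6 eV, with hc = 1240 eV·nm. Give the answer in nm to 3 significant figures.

The Brackett series terminates on n_f = 4; the fourth line has n_i = 4+4 = 8.
ΔE = 340.0 × (1/4² − 1/8²) = 15.94 eV.
λ = 1240 / 15.94 = 77.8 nm.

77.8 nm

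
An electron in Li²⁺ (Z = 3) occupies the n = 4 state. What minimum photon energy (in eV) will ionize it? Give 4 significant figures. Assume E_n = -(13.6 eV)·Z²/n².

E_n = −13.6 Z²/n² = −122.4/n² eV for Z = 3.
E_4 = −122.4/16 = −7.650 eV, so ionization (to E = 0) requires 7.650 eV.

7.650 eV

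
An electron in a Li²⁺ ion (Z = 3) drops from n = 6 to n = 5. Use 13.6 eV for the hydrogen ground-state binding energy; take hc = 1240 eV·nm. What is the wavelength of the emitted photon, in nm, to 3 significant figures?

For Z = 3 the level energies scale as Z², so the effective Rydberg energy is 13.6 × 9 = 122.4 eV.
ΔE = 122.4 × (1/5² − 1/6²) = 122.4 × 0.01222 = 1.496 eV.
λ = hc/ΔE = 1240 / 1.496 = 829 nm.

829 nm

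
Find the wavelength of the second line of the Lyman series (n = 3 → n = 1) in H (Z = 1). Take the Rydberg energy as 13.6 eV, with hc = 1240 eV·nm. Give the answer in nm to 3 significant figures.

103 nm

The Lyman series terminates on n_f = 1; the second line has n_i = 1+2 = 3.
ΔE = 13.60 × (1/1² − 1/3²) = 12.09 eV.
λ = 1240 / 12.09 = 103 nm.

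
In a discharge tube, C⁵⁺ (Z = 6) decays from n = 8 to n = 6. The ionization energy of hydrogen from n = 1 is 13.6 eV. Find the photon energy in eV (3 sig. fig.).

The Bohr energies scale as Z², so for Z = 6: E_n = −489.6/n² eV.
E_8 = −489.6/64 = −7.650 eV and E_6 = −489.6/36 = −13.60 eV.
The photon energy is |E_8 − E_6| = 5.95 eV.

5.95 eV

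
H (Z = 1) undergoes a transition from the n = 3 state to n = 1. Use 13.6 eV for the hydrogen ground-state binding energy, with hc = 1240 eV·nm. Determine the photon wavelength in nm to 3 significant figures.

103 nm

ΔE = 13.60 × (1/1² − 1/3²) = 13.60 × 0.8889 = 12.09 eV.
λ = hc/ΔE = 1240 / 12.09 = 103 nm.
This line belongs to the Lyman series.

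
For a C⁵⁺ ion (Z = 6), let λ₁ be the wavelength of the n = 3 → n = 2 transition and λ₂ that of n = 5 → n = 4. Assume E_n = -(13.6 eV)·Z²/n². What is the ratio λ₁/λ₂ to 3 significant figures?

0.162

λ ∝ 1/ΔE ∝ 1/(1/n_f² − 1/n_i²), and the Z² and hc factors cancel in the ratio.
λ₁/λ₂ = (1/4² − 1/5²)/(1/2² − 1/3²) = 0.02250/0.1389 = 0.162.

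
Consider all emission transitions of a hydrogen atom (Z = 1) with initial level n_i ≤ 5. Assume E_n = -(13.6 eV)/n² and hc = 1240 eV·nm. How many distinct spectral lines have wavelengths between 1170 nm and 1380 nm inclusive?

1

Enumerate all n_i → n_f pairs with 1 ≤ n_f < n_i ≤ 5 and compute λ = 1240 / [13.6·1·(1/n_f² − 1/n_i²)].
Lines falling in [1170, 1380] nm: 5→3 (1282 nm).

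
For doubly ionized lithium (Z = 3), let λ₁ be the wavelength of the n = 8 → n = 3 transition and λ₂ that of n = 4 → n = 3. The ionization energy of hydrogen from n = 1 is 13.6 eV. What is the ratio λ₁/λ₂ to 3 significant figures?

0.509

λ ∝ 1/ΔE ∝ 1/(1/n_f² − 1/n_i²), and the Z² and hc factors cancel in the ratio.
λ₁/λ₂ = (1/3² − 1/4²)/(1/3² − 1/8²) = 0.04861/0.09549 = 0.509.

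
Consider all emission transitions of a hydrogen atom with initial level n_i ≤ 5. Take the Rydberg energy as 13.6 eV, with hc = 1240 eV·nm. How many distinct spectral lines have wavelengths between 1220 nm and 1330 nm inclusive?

1

Enumerate all n_i → n_f pairs with 1 ≤ n_f < n_i ≤ 5 and compute λ = 1240 / [13.6·1·(1/n_f² − 1/n_i²)].
Lines falling in [1220, 1330] nm: 5→3 (1282 nm).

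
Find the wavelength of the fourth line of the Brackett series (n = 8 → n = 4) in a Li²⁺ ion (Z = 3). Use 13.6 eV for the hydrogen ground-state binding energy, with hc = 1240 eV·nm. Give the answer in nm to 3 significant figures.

216 nm

The Brackett series terminates on n_f = 4; the fourth line has n_i = 4+4 = 8.
ΔE = 122.4 × (1/4² − 1/8²) = 5.738 eV.
λ = 1240 / 5.738 = 216 nm.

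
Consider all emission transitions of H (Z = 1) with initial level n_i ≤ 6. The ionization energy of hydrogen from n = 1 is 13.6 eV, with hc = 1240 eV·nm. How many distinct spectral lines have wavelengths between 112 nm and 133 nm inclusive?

Enumerate all n_i → n_f pairs with 1 ≤ n_f < n_i ≤ 6 and compute λ = 1240 / [13.6·1·(1/n_f² − 1/n_i²)].
Lines falling in [112, 133] nm: 2→1 (121.6 nm).

1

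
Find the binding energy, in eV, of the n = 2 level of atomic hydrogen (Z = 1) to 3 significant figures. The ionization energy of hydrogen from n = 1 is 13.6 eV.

3.40 eV

E_2 = −13.60/4 = −3.40 eV, so ionization (to E = 0) requires 3.40 eV.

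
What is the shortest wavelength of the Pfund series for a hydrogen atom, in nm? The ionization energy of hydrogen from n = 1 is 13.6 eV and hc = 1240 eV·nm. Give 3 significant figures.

2280 nm

The Pfund series has lower level n_f = 5; the series limit corresponds to n_i → ∞.
ΔE_max = 13.6 × 1 / 5² = 0.5440 eV.
λ_min = 1240 / 0.5440 = 2280 nm.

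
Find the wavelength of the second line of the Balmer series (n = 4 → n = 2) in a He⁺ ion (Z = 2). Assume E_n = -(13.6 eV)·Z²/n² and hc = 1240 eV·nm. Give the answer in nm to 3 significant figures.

122 nm

The Balmer series terminates on n_f = 2; the second line has n_i = 2+2 = 4.
ΔE = 54.40 × (1/2² − 1/4²) = 10.20 eV.
λ = 1240 / 10.20 = 122 nm.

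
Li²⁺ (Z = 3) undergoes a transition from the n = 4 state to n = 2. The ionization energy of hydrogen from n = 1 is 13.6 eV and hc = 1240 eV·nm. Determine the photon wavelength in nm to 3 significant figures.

For Z = 3 the level energies scale as Z², so the effective Rydberg energy is 13.6 × 9 = 122.4 eV.
ΔE = 122.4 × (1/2² − 1/4²) = 122.4 × 0.1875 = 22.95 eV.
λ = hc/ΔE = 1240 / 22.95 = 54.0 nm.

54.0 nm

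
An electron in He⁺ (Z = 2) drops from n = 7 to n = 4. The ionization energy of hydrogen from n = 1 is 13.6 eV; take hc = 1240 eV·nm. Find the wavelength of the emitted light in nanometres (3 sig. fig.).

542 nm

For Z = 2 the level energies scale as Z², so the effective Rydberg energy is 13.6 × 4 = 54.40 eV.
ΔE = 54.40 × (1/4² − 1/7²) = 54.40 × 0.04209 = 2.290 eV.
λ = hc/ΔE = 1240 / 2.290 = 542 nm.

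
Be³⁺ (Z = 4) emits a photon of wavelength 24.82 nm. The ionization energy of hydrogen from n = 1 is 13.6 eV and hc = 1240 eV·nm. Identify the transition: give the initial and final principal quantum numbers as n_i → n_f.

The photon energy is ΔE = hc/λ = 1240 / 24.82 = 49.96 eV.
With Z = 4, ΔE = 217.6 × (1/n_f² − 1/n_i²), so 1/n_f² − 1/n_i² = 0.2296.
Trying n_f = 2 gives 1/n_i² = 0.02041, i.e. n_i ≈ 7; this pair matches.

n_i = 7, n_f = 2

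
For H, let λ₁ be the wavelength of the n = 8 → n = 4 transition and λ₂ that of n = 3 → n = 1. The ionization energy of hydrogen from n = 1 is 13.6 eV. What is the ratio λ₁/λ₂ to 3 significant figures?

19.0

λ ∝ 1/ΔE ∝ 1/(1/n_f² − 1/n_i²), and the Z² and hc factors cancel in the ratio.
λ₁/λ₂ = (1/1² − 1/3²)/(1/4² − 1/8²) = 0.8889/0.04688 = 19.0.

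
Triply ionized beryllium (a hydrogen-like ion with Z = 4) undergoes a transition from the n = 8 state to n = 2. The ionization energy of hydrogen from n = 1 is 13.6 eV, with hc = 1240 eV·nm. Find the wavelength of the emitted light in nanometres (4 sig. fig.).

For Z = 4 the level energies scale as Z², so the effective Rydberg energy is 13.6 × 16 = 217.6 eV.
ΔE = 217.6 × (1/2² − 1/8²) = 217.6 × 0.2344 = 51.00 eV.
λ = hc/ΔE = 1240 / 51.00 = 24.31 nm.

24.31 nm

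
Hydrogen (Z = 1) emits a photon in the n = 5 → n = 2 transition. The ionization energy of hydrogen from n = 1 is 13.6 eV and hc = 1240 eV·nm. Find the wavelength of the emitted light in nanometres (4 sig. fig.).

434.2 nm

ΔE = 13.60 × (1/2² − 1/5²) = 13.60 × 0.2100 = 2.856 eV.
λ = hc/ΔE = 1240 / 2.856 = 434.2 nm.
This line belongs to the Balmer series.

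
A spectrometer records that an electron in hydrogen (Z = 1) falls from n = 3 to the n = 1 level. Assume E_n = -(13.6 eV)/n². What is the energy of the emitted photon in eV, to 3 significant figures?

12.1 eV

E_3 = −13.60/9 = −1.511 eV and E_1 = −13.60/1 = −13.60 eV.
The photon energy is |E_3 − E_1| = 12.1 eV.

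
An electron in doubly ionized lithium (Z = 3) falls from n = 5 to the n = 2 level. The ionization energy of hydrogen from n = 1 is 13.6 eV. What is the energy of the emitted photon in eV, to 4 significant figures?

The Bohr energies scale as Z², so for Z = 3: E_n = −122.4/n² eV.
E_5 = −122.4/25 = −4.896 eV and E_2 = −122.4/4 = −30.60 eV.
The photon energy is |E_5 − E_2| = 25.70 eV.

25.70 eV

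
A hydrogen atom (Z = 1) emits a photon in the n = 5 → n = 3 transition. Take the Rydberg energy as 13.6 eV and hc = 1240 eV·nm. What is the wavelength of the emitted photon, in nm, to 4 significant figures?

ΔE = 13.60 × (1/3² − 1/5²) = 13.60 × 0.07111 = 0.9671 eV.
λ = hc/ΔE = 1240 / 0.9671 = 1282 nm.
This line belongs to the Paschen series.

1282 nm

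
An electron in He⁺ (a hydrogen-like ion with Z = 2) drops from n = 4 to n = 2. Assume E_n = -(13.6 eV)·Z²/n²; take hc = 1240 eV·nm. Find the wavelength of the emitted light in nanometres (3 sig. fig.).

For Z = 2 the level energies scale as Z², so the effective Rydberg energy is 13.6 × 4 = 54.40 eV.
ΔE = 54.40 × (1/2² − 1/4²) = 54.40 × 0.1875 = 10.20 eV.
λ = hc/ΔE = 1240 / 10.20 = 122 nm.

122 nm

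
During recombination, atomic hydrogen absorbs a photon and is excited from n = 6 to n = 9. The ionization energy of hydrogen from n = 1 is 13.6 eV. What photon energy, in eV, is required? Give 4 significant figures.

E_9 = −13.60/81 = −0.1679 eV and E_6 = −13.60/36 = −0.3778 eV.
The photon energy is |E_9 − E_6| = 0.2099 eV.

0.2099 eV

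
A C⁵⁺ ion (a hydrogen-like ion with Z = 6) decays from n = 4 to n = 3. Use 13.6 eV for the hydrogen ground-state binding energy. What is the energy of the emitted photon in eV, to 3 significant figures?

The Bohr energies scale as Z², so for Z = 6: E_n = −489.6/n² eV.
E_4 = −489.6/16 = −30.60 eV and E_3 = −489.6/9 = −54.40 eV.
The photon energy is |E_4 − E_3| = 23.8 eV.

23.8 eV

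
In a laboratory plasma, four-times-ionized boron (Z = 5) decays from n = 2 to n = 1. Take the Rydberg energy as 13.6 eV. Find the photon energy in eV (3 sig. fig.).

The Bohr energies scale as Z², so for Z = 5: E_n = −340.0/n² eV.
E_2 = −340.0/4 = −85.00 eV and E_1 = −340.0/1 = −340.0 eV.
The photon energy is |E_2 − E_1| = 255 eV.

255 eV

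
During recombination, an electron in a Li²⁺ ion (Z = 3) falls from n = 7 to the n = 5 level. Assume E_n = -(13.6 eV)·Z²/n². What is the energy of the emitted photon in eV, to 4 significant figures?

The Bohr energies scale as Z², so for Z = 3: E_n = −122.4/n² eV.
E_7 = −122.4/49 = −2.498 eV and E_5 = −122.4/25 = −4.896 eV.
The photon energy is |E_7 − E_5| = 2.398 eV.

2.398 eV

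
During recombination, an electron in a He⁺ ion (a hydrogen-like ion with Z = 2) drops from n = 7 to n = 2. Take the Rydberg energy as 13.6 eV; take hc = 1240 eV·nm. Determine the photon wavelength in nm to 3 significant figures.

99.3 nm

For Z = 2 the level energies scale as Z², so the effective Rydberg energy is 13.6 × 4 = 54.40 eV.
ΔE = 54.40 × (1/2² − 1/7²) = 54.40 × 0.2296 = 12.49 eV.
λ = hc/ΔE = 1240 / 12.49 = 99.3 nm.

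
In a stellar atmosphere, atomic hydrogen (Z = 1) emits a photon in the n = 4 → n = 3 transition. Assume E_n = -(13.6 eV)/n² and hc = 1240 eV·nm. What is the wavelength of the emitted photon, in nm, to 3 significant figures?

1880 nm

ΔE = 13.60 × (1/3² − 1/4²) = 13.60 × 0.04861 = 0.6611 eV.
λ = hc/ΔE = 1240 / 0.6611 = 1880 nm.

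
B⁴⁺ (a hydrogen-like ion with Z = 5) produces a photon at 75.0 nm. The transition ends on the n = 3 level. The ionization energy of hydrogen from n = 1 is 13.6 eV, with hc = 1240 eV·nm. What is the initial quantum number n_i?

The photon energy is ΔE = hc/λ = 1240 / 75.0 = 16.53 eV.
With Z = 5, ΔE = 340.0 × (1/n_f² − 1/n_i²), so 1/n_f² − 1/n_i² = 0.04863.
With n_f = 3: 1/n_i² = 1/9 − 0.04863 = 0.06248, so n_i ≈ 4.00.

n_i = 4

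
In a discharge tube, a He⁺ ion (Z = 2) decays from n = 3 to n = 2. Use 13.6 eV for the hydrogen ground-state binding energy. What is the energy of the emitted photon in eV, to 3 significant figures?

The Bohr energies scale as Z², so for Z = 2: E_n = −54.40/n² eV.
E_3 = −54.40/9 = −6.044 eV and E_2 = −54.40/4 = −13.60 eV.
The photon energy is |E_3 − E_2| = 7.56 eV.

7.56 eV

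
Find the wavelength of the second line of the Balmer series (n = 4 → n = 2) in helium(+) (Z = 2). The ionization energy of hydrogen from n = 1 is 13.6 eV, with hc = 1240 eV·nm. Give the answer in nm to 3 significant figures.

122 nm

The Balmer series terminates on n_f = 2; the second line has n_i = 2+2 = 4.
ΔE = 54.40 × (1/2² − 1/4²) = 10.20 eV.
λ = 1240 / 10.20 = 122 nm.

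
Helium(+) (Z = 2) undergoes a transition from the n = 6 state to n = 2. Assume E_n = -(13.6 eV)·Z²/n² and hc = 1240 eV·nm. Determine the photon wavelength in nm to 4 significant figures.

102.6 nm

For Z = 2 the level energies scale as Z², so the effective Rydberg energy is 13.6 × 4 = 54.40 eV.
ΔE = 54.40 × (1/2² − 1/6²) = 54.40 × 0.2222 = 12.09 eV.
λ = hc/ΔE = 1240 / 12.09 = 102.6 nm.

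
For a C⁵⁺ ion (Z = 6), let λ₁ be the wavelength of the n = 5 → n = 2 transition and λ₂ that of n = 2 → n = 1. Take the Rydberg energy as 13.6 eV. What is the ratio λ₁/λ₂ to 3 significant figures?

3.57

λ ∝ 1/ΔE ∝ 1/(1/n_f² − 1/n_i²), and the Z² and hc factors cancel in the ratio.
λ₁/λ₂ = (1/1² − 1/2²)/(1/2² − 1/5²) = 0.7500/0.2100 = 3.57.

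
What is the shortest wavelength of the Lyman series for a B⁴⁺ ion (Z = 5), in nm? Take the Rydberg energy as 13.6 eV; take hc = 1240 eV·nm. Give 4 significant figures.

The Lyman series has lower level n_f = 1; the series limit corresponds to n_i → ∞.
ΔE_max = 13.6 × 25 / 1² = 340.0 eV.
λ_min = 1240 / 340.0 = 3.647 nm.

3.647 nm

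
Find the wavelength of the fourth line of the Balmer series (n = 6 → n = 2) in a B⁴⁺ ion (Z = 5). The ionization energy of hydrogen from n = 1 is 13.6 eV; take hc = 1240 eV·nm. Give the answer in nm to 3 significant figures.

16.4 nm

The Balmer series terminates on n_f = 2; the fourth line has n_i = 2+4 = 6.
ΔE = 340.0 × (1/2² − 1/6²) = 75.56 eV.
λ = 1240 / 75.56 = 16.4 nm.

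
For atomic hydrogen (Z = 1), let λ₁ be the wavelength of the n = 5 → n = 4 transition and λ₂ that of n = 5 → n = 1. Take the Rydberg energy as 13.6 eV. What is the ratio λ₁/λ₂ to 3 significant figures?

42.7

λ ∝ 1/ΔE ∝ 1/(1/n_f² − 1/n_i²), and the Z² and hc factors cancel in the ratio.
λ₁/λ₂ = (1/1² − 1/5²)/(1/4² − 1/5²) = 0.9600/0.02250 = 42.7.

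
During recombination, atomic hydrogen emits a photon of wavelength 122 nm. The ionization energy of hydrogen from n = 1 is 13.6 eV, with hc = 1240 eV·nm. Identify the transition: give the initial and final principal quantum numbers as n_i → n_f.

The photon energy is ΔE = hc/λ = 1240 / 122 = 10.16 eV.
With Z = 1, ΔE = 13.60 × (1/n_f² − 1/n_i²), so 1/n_f² − 1/n_i² = 0.7473.
Trying n_f = 1 gives 1/n_i² = 0.2527, i.e. n_i ≈ 2; this pair matches.

n_i = 2, n_f = 1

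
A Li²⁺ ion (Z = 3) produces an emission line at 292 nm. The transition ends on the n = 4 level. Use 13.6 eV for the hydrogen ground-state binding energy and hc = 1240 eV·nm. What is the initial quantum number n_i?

n_i = 6

The photon energy is ΔE = hc/λ = 1240 / 292 = 4.247 eV.
With Z = 3, ΔE = 122.4 × (1/n_f² − 1/n_i²), so 1/n_f² − 1/n_i² = 0.03469.
With n_f = 4: 1/n_i² = 1/16 − 0.03469 = 0.02781, so n_i ≈ 6.00.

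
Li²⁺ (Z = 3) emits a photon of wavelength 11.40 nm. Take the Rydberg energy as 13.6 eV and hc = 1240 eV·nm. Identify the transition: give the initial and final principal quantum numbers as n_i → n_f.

n_i = 3, n_f = 1

The photon energy is ΔE = hc/λ = 1240 / 11.40 = 108.8 eV.
With Z = 3, ΔE = 122.4 × (1/n_f² − 1/n_i²), so 1/n_f² − 1/n_i² = 0.8887.
Trying n_f = 1 gives 1/n_i² = 0.1113, i.e. n_i ≈ 3; this pair matches.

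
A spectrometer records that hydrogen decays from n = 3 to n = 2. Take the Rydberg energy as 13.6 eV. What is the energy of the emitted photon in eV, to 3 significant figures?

1.89 eV

E_3 = −13.60/9 = −1.511 eV and E_2 = −13.60/4 = −3.400 eV.
The photon energy is |E_3 − E_2| = 1.89 eV.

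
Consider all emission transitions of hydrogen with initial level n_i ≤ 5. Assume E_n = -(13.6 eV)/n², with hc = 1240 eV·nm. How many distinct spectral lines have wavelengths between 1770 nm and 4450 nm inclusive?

2

Enumerate all n_i → n_f pairs with 1 ≤ n_f < n_i ≤ 5 and compute λ = 1240 / [13.6·1·(1/n_f² − 1/n_i²)].
Lines falling in [1770, 4450] nm: 4→3 (1876 nm), 5→4 (4052 nm).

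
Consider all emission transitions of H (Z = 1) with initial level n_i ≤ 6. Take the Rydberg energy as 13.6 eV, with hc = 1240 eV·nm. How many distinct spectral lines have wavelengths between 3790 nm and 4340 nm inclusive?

Enumerate all n_i → n_f pairs with 1 ≤ n_f < n_i ≤ 6 and compute λ = 1240 / [13.6·1·(1/n_f² − 1/n_i²)].
Lines falling in [3790, 4340] nm: 5→4 (4052 nm).

1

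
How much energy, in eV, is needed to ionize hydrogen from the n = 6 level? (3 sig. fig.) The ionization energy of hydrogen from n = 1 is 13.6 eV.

0.378 eV

E_6 = −13.60/36 = −0.378 eV, so ionization (to E = 0) requires 0.378 eV.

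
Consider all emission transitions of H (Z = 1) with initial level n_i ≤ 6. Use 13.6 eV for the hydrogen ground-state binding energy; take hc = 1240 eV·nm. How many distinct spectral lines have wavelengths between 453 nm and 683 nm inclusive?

2

Enumerate all n_i → n_f pairs with 1 ≤ n_f < n_i ≤ 6 and compute λ = 1240 / [13.6·1·(1/n_f² − 1/n_i²)].
Lines falling in [453, 683] nm: 4→2 (486.3 nm), 3→2 (656.5 nm).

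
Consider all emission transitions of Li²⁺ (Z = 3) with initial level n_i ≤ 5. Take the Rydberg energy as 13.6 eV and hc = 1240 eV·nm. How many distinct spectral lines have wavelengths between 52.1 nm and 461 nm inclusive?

5

Enumerate all n_i → n_f pairs with 1 ≤ n_f < n_i ≤ 5 and compute λ = 1240 / [13.6·9·(1/n_f² − 1/n_i²)].
Lines falling in [52.1, 461] nm: 4→2 (54.03 nm), 3→2 (72.94 nm), 5→3 (142.5 nm), 4→3 (208.4 nm), 5→4 (450.3 nm).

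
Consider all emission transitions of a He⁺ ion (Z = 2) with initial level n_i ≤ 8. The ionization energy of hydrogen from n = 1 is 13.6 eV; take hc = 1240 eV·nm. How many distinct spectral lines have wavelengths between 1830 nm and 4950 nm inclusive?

Enumerate all n_i → n_f pairs with 1 ≤ n_f < n_i ≤ 8 and compute λ = 1240 / [13.6·4·(1/n_f² − 1/n_i²)].
Lines falling in [1830, 4950] nm: 6→5 (1865 nm), 8→6 (1876 nm), 7→6 (3093 nm), 8→7 (4765 nm).

4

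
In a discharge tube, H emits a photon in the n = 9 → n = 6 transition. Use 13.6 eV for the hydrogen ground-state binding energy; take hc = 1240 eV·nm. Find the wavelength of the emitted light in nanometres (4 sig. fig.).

ΔE = 13.60 × (1/6² − 1/9²) = 13.60 × 0.01543 = 0.2099 eV.
λ = hc/ΔE = 1240 / 0.2099 = 5908 nm.

5908 nm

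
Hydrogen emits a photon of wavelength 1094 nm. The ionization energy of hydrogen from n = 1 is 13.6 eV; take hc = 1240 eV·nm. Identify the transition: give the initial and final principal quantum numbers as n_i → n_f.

n_i = 6, n_f = 3

The photon energy is ΔE = hc/λ = 1240 / 1094 = 1.133 eV.
With Z = 1, ΔE = 13.60 × (1/n_f² − 1/n_i²), so 1/n_f² − 1/n_i² = 0.08334.
Trying n_f = 3 gives 1/n_i² = 0.02777, i.e. n_i ≈ 6; this pair matches.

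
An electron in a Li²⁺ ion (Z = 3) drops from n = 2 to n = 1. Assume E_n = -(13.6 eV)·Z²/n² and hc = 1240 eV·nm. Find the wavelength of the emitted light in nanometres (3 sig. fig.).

13.5 nm

For Z = 3 the level energies scale as Z², so the effective Rydberg energy is 13.6 × 9 = 122.4 eV.
ΔE = 122.4 × (1/1² − 1/2²) = 122.4 × 0.7500 = 91.80 eV.
λ = hc/ΔE = 1240 / 91.80 = 13.5 nm.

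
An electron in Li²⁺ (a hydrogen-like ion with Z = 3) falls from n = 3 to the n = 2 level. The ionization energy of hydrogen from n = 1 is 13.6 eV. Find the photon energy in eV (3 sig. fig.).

The Bohr energies scale as Z², so for Z = 3: E_n = −122.4/n² eV.
E_3 = −122.4/9 = −13.60 eV and E_2 = −122.4/4 = −30.60 eV.
The photon energy is |E_3 − E_2| = 17.0 eV.

17.0 eV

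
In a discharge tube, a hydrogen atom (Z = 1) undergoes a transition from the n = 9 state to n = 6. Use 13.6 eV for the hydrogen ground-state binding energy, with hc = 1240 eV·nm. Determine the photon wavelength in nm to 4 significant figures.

5908 nm

ΔE = 13.60 × (1/6² − 1/9²) = 13.60 × 0.01543 = 0.2099 eV.
λ = hc/ΔE = 1240 / 0.2099 = 5908 nm.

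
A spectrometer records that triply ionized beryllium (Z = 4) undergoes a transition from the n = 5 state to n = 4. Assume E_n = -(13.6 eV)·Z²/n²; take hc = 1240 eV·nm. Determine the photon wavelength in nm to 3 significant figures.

253 nm

For Z = 4 the level energies scale as Z², so the effective Rydberg energy is 13.6 × 16 = 217.6 eV.
ΔE = 217.6 × (1/4² − 1/5²) = 217.6 × 0.02250 = 4.896 eV.
λ = hc/ΔE = 1240 / 4.896 = 253 nm.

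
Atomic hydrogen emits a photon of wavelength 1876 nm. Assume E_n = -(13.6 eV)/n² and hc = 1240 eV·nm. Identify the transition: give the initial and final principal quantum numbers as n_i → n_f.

The photon energy is ΔE = hc/λ = 1240 / 1876 = 0.6610 eV.
With Z = 1, ΔE = 13.60 × (1/n_f² − 1/n_i²), so 1/n_f² − 1/n_i² = 0.04860.
Trying n_f = 3 gives 1/n_i² = 0.06251, i.e. n_i ≈ 4; this pair matches.

n_i = 4, n_f = 3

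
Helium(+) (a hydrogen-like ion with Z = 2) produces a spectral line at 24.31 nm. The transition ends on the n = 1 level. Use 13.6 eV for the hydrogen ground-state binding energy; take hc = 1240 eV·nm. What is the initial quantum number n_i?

n_i = 4

The photon energy is ΔE = hc/λ = 1240 / 24.31 = 51.01 eV.
With Z = 2, ΔE = 54.40 × (1/n_f² − 1/n_i²), so 1/n_f² − 1/n_i² = 0.9376.
With n_f = 1: 1/n_i² = 1/1 − 0.9376 = 0.06236, so n_i ≈ 4.00.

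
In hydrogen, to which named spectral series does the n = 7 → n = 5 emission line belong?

The series is set by the lower level: n_f = 5 is the Pfund series.

Pfund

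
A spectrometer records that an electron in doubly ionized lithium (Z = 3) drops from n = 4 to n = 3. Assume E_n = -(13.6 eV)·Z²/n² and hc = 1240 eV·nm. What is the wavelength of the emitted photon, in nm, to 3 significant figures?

For Z = 3 the level energies scale as Z², so the effective Rydberg energy is 13.6 × 9 = 122.4 eV.
ΔE = 122.4 × (1/3² − 1/4²) = 122.4 × 0.04861 = 5.950 eV.
λ = hc/ΔE = 1240 / 5.950 = 208 nm.

208 nm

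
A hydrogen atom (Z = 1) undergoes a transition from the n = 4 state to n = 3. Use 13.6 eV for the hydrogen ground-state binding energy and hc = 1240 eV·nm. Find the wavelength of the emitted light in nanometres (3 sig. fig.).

1880 nm

ΔE = 13.60 × (1/3² − 1/4²) = 13.60 × 0.04861 = 0.6611 eV.
λ = hc/ΔE = 1240 / 0.6611 = 1880 nm.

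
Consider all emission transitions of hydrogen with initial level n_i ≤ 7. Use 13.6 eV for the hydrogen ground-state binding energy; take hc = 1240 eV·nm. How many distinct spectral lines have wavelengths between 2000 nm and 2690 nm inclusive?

2

Enumerate all n_i → n_f pairs with 1 ≤ n_f < n_i ≤ 7 and compute λ = 1240 / [13.6·1·(1/n_f² − 1/n_i²)].
Lines falling in [2000, 2690] nm: 7→4 (2166 nm), 6→4 (2626 nm).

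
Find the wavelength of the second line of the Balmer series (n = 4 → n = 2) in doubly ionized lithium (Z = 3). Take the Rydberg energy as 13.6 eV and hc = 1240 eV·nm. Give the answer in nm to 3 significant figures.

54.0 nm

The Balmer series terminates on n_f = 2; the second line has n_i = 2+2 = 4.
ΔE = 122.4 × (1/2² − 1/4²) = 22.95 eV.
λ = 1240 / 22.95 = 54.0 nm.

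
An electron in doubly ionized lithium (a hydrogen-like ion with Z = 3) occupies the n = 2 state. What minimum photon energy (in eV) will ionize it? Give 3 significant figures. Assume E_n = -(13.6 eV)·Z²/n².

30.6 eV

E_n = −13.6 Z²/n² = −122.4/n² eV for Z = 3.
E_2 = −122.4/4 = −30.6 eV, so ionization (to E = 0) requires 30.6 eV.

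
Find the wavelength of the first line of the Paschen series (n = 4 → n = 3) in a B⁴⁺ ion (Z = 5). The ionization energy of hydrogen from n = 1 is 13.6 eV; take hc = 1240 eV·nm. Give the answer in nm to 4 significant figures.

75.03 nm

The Paschen series terminates on n_f = 3; the first line has n_i = 3+1 = 4.
ΔE = 340.0 × (1/3² − 1/4²) = 16.53 eV.
λ = 1240 / 16.53 = 75.03 nm.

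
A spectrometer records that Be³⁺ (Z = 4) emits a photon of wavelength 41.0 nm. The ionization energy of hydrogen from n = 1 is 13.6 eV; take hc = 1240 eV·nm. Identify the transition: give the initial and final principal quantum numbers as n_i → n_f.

n_i = 3, n_f = 2

The photon energy is ΔE = hc/λ = 1240 / 41.0 = 30.24 eV.
With Z = 4, ΔE = 217.6 × (1/n_f² − 1/n_i²), so 1/n_f² − 1/n_i² = 0.1390.
Trying n_f = 2 gives 1/n_i² = 0.1110, i.e. n_i ≈ 3; this pair matches.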